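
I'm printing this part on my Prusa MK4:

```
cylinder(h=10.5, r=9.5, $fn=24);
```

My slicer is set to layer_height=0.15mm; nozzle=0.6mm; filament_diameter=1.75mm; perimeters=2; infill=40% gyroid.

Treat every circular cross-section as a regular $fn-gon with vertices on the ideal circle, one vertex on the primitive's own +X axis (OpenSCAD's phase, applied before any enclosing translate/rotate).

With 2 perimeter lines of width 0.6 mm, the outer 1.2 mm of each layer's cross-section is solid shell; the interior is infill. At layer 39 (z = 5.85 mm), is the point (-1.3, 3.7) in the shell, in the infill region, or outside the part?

infill

At z = 5.85 mm: the r=9.5 cylinder gives a regular 24-gon of circumradius 9.5 (constant along its height). Overall, the cross-section is a single solid region. The nearest boundary edge runs (-2.46, 9.18)→(-4.75, 8.23); distance from the point to it = 5.50 mm. The point is inside the cross-section and 5.50 mm from the nearest boundary — more than the 1.2 mm shell width (2 × 0.6), so it's in the infill interior.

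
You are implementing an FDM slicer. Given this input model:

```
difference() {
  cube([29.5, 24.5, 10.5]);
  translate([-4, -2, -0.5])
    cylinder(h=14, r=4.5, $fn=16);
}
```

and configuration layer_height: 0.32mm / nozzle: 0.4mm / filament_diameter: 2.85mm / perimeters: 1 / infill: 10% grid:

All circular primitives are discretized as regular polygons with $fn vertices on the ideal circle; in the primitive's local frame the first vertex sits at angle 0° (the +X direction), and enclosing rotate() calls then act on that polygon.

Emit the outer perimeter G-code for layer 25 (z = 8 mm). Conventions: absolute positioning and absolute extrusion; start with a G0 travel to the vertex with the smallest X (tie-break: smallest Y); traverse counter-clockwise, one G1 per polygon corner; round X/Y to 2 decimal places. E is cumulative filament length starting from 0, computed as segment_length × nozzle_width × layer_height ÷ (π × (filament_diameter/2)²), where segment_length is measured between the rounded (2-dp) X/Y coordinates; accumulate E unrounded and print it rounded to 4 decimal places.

At z = 8 mm: the cube is present — its section is the full 29.5×24.5 rectangle; the r=4.5 cylinder at (-4, -2) contributes a regular 16-gon of circumradius 4.5; After the difference (first − rest): starting from the 29.5×24.5 cube, the r=4.5 cylinder at (-4, -2) misses the remaining region (no effect) — 1 connected region. The outline is a single polygon with 4 vertices. Extrusion per mm of travel: 0.4 × 0.32 / (π × 1.425²) = 0.020065. Accumulating E over each segment gives final E = 2.1670.

G0 X0.00 Y0.00 Z8.00
G1 X29.50 Y0.00 E0.5919
G1 X29.50 Y24.50 E1.0835
G1 X0.00 Y24.50 E1.6754
G1 X0.00 Y0.00 E2.1670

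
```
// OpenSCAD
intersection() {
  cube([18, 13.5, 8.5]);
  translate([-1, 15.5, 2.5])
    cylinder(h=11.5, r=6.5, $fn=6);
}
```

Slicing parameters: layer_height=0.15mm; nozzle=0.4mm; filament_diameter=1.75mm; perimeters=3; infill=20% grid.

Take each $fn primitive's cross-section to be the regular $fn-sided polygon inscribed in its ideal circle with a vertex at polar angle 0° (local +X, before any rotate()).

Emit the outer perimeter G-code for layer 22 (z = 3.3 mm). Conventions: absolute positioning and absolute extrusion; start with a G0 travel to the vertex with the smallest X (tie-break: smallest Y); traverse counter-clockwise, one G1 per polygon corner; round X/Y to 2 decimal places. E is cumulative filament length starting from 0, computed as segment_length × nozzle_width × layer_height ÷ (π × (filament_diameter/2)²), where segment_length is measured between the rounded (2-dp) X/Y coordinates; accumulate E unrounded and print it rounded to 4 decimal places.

G0 X0.00 Y9.87 Z3.30
G1 X2.25 Y9.87 E0.0561
G1 X4.35 Y13.50 E0.1607
G1 X0.00 Y13.50 E0.2692
G1 X0.00 Y9.87 E0.3598

At z = 3.3 mm: the cube is present — its section is the full 18×13.5 rectangle; the r=6.5 cylinder at (-1, 15.5) contributes a regular 6-gon of circumradius 6.5; Taking the intersection: the r=6.5 cylinder at (-1, 15.5) partially overlaps the 18×13.5 cube; clipping to the common part keeps 11.97 mm² — 1 connected region. The outline is a single polygon with 4 vertices. Extrusion per mm of travel: 0.4 × 0.15 / (π × 0.875²) = 0.024945. Accumulating E over each segment gives final E = 0.3598.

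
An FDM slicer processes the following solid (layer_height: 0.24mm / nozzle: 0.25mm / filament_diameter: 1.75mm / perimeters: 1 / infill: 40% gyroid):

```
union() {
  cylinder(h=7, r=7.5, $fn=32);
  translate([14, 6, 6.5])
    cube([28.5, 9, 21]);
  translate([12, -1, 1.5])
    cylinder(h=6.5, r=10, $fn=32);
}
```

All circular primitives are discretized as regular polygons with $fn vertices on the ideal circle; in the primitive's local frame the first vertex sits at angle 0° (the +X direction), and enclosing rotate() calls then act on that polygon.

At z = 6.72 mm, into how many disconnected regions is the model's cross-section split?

1

At z = 6.72 mm: the r=7.5 cylinder gives a regular 32-gon of circumradius 7.5 (constant along its height); the 28.5×9 cube at (14, 6) contributes its full rectangle; the cylinder at (12, -1): section is a regular 32-gon, circumradius r=10; Merging all regions: the regions partially overlap (shared area 55.04 mm²), so overlapping operands fuse into one piece — 1 connected region. The result has 1 disconnected region.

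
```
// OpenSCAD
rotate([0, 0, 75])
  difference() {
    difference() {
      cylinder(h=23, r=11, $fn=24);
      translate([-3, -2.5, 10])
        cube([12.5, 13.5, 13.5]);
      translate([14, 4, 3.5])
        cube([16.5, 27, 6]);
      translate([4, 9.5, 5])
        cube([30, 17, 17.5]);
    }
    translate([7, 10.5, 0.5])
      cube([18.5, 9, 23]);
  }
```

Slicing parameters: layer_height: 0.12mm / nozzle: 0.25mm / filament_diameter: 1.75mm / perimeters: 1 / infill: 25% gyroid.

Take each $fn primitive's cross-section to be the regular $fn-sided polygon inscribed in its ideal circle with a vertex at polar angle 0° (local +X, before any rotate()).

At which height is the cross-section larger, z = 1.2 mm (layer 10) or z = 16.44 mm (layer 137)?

layer 10 (z = 1.2 mm)

Layer 10 (z = 1.2): the r=11 cylinder gives a regular 24-gon of circumradius 11 (constant along its height) (area = (24/2)·11.000²·sin(360°/24) = 375.81 mm²); the cube at (-3, -2.5) does not reach this height (z outside [10, 23.5]); the cube at (14, 4) does not reach this height (z outside [3.5, 9.5]); the cube at (4, 9.5) does not reach this height (z outside [5, 22.5]); After the difference (first − rest): none of the subtracted shapes is present at this height, so the r=11 cylinder is unchanged — area = 375.81 mm²; the cube at (7, 10.5) is present — its section is the full 18.5×9 rectangle (area 166.50 mm²); Subtracting the remaining from the first: starting from the result so far (375.81 mm²), the 18.5×9 cube at (7, 10.5) misses the remaining region (no effect) — area = 375.81 mm²; (rotated 75° about Z; rotation is an isometry so areas/perimeters/island counts are preserved). So its area = 375.81 mm². Layer 137 (z = 16.44): the r=11 cylinder contributes a regular 24-gon of circumradius 11 (area = (24/2)·11.000²·sin(360°/24) = 375.81 mm²); the 12.5×13.5 cube at (-3, -2.5) contributes its full rectangle (area 168.75 mm²); the cube at (14, 4) is absent (z outside [3.5, 9.5]); the cube at (4, 9.5) is present — its section is the full 30×17 rectangle (area 510.00 mm²); Taking the first minus the rest: starting from the r=11 cylinder (375.81 mm²), the 12.5×13.5 cube at (-3, -2.5) partially overlaps it — only the 152.34 mm² overlap (of its 168.75 mm²) is removed, clipping the outline; the 30×17 cube at (4, 9.5) misses the remaining region (no effect) — area = 223.46 mm²; the cube at (7, 10.5) (footprint 18.5×9) is included at this height (area 166.50 mm²); Subtracting the remaining from the first: starting from the result so far (223.46 mm²), the 18.5×9 cube at (7, 10.5) misses the remaining region (no effect) — area = 223.46 mm²; (whole slice rotated 75° about Z — lengths, areas and connectivity unchanged). So its area = 223.46 mm². Layer 10 is larger (375.81 vs 223.46 mm²).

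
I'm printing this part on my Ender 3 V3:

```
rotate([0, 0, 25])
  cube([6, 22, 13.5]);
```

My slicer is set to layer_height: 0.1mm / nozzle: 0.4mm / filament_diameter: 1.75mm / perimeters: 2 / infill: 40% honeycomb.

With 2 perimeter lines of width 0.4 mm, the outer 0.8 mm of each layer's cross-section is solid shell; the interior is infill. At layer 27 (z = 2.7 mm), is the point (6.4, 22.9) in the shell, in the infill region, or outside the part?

At z = 2.7 mm: the 6×22 cube contributes its full rectangle; (whole slice rotated 25° about Z — lengths, areas and connectivity unchanged). Overall, the cross-section is a single solid region. Undo the 25° rotation: the query point maps to (15.478, 18.050) in the un-rotated model frame. The nearest boundary edge runs (6.00, 0.00)→(6.00, 22.00); distance from the point to it = 9.48 mm. The point is not inside any of the regions above, so it lies outside the cross-section (9.48 mm from the nearest boundary).

outside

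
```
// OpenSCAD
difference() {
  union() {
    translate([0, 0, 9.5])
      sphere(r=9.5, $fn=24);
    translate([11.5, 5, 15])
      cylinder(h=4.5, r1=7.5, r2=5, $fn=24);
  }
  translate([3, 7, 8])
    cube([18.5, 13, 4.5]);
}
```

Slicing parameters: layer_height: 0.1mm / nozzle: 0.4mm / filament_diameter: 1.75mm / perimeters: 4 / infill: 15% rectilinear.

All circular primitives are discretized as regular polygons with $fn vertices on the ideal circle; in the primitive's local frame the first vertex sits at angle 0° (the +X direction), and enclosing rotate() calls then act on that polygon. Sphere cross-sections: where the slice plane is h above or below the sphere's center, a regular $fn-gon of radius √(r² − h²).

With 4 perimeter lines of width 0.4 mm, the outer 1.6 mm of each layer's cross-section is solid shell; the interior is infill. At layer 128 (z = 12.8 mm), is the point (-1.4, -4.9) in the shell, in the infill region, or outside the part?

infill

At z = 12.8 mm: the r=9.5 sphere contributes a regular 24-gon of circumradius √(9.5²−3.3²) = 8.908; the cone at (11.5, 5) is not intersected at this z (z outside [15, 19.5]); Combining (union): only the r=9.5 sphere is present, so the union is just that shape — 1 connected region; the cube at (3, 7) is absent (z outside [8, 12.5]); Taking the first minus the rest: none of the subtracted shapes is present at this height, so that combined region is unchanged — 1 connected region. Overall, the cross-section is a single solid region. The nearest boundary edge runs (-4.45, -7.71)→(-2.31, -8.60); distance from the point to it = 3.77 mm. The point is inside the cross-section and 3.77 mm from the nearest boundary — more than the 1.6 mm shell width (4 × 0.4), so it's in the infill interior.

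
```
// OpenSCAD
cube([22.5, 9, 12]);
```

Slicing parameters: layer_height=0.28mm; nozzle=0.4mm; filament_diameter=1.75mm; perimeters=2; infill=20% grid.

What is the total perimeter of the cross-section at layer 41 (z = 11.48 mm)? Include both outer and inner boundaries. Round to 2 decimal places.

At z = 11.48 mm: the 22.5×9 cube contributes its full rectangle (perimeter 63.00 mm). Overall, the cross-section is a single solid region. Total boundary length (outer) = 63.00 mm.

63.00 mm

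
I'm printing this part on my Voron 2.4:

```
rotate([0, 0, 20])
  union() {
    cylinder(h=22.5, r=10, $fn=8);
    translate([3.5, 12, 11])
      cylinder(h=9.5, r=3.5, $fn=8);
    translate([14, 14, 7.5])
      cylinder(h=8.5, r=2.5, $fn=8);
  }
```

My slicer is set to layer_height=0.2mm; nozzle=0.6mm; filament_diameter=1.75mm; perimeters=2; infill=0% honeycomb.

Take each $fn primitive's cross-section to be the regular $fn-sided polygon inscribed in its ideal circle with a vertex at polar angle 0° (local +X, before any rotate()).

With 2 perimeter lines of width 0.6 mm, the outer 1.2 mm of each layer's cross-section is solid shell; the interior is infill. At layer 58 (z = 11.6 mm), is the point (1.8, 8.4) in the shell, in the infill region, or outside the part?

At z = 11.6 mm: the r=10 cylinder gives a regular 8-gon of circumradius 10 (constant along its height); the r=3.5 cylinder at (3.5, 12) gives a regular 8-gon of circumradius 3.5 (constant along its height); the r=2.5 cylinder at (14, 14) gives a regular 8-gon of circumradius 2.5 (constant along its height); Merging all regions: the regions partially overlap (shared area 0.13 mm²), so overlapping operands fuse into one piece — 2 connected regions; (whole slice rotated 20° about Z — lengths, areas and connectivity unchanged). Overall, the cross-section has 2 separate islands. Undo the 20° rotation: the query point maps to (4.564, 7.278) in the un-rotated model frame. The nearest boundary edge runs (3.56, 8.53)→(7.07, 7.07); distance from the point to it = 0.77 mm. (Shell/infill is judged within the island containing the point — the largest one.) The point is inside the cross-section, 0.77 mm from the nearest boundary — within the 1.2 mm shell band (2 × 0.6).

shell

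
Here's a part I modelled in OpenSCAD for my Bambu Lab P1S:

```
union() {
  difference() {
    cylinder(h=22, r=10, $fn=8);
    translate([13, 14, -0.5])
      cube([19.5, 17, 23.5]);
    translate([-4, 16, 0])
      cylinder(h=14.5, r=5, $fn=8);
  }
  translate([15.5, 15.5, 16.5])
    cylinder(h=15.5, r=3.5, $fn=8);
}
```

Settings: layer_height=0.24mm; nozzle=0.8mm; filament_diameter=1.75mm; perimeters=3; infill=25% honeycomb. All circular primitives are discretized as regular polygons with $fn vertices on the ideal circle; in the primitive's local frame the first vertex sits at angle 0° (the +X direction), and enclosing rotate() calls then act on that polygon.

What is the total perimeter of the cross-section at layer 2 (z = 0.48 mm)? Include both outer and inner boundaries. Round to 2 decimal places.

61.23 mm

At z = 0.48 mm: the cylinder: section is a regular 8-gon, circumradius r=10 (perimeter = 2·8·10.000·sin(180°/8) = 61.23 mm); the cube at (13, 14) (footprint 19.5×17) is included at this height (perimeter 73.00 mm); the cylinder at (-4, 16): section is a regular 8-gon, circumradius r=5 (perimeter = 2·8·5.000·sin(180°/8) = 30.61 mm); Subtracting the remaining from the first: starting from the r=10 cylinder, the 19.5×17 cube at (13, 14) misses the remaining region (no effect); the r=5 cylinder at (-4, 16) misses the remaining region (no effect) — boundary = 61.23 mm; the cylinder at (15.5, 15.5) is not intersected at this z (z outside [16.5, 32]); Taking the union: only the result so far is present, so the union is just that shape — boundary = 61.23 mm. Overall, the cross-section is a single solid region. Total boundary length (outer) = 61.23 mm.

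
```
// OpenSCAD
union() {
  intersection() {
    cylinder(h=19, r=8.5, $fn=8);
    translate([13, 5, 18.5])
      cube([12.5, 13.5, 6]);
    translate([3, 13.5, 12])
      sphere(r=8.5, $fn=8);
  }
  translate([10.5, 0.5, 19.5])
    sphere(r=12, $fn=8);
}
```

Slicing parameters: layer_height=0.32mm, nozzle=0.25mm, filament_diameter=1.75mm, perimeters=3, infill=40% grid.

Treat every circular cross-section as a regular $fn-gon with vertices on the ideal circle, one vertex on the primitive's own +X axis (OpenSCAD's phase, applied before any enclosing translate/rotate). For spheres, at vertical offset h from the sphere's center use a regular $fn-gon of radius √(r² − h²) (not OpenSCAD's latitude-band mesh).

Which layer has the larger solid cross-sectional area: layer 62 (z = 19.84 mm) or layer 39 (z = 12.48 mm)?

layer 62 (z = 19.84 mm)

Layer 62 (z = 19.84): the cylinder is absent (z outside [0, 19]); the cube at (13, 5) is present — its section is the full 12.5×13.5 rectangle (area 168.75 mm²); the r=8.5 sphere at (3, 13.5) contributes a regular 8-gon of circumradius √(8.5²−7.84²) = 3.284 (area = (8/2)·3.284²·sin(360°/8) = 30.50 mm²); Taking the intersection: at least one operand is absent at this height, so nothing remains; the r=12 sphere at (10.5, 0.5) contributes a regular 8-gon of circumradius √(12²−0.34²) = 11.995 (area = (8/2)·11.995²·sin(360°/8) = 406.97 mm²); Taking the union: only the r=12 sphere at (10.5, 0.5) is present, so the union is just that shape — area = 406.97 mm². So its area = 406.97 mm². Layer 39 (z = 12.48): the r=8.5 cylinder gives a regular 8-gon of circumradius 8.5 (constant along its height) (area = (8/2)·8.500²·sin(360°/8) = 204.35 mm²); the cube at (13, 5) is absent (z outside [18.5, 24.5]); the r=8.5 sphere at (3, 13.5) contributes a regular 8-gon of circumradius √(8.5²−0.48²) = 8.486 (area = (8/2)·8.486²·sin(360°/8) = 203.70 mm²); After intersecting: at least one operand is absent at this height, so nothing remains; the r=12 sphere at (10.5, 0.5) slices to a regular 8-gon of circumradius 9.732 (√(r²−h²) with h=7.02 from center) (area = (8/2)·9.732²·sin(360°/8) = 267.91 mm²); Taking the union: only the r=12 sphere at (10.5, 0.5) is present, so the union is just that shape — area = 267.91 mm². So its area = 267.91 mm². Layer 62 is larger (406.97 vs 267.91 mm²).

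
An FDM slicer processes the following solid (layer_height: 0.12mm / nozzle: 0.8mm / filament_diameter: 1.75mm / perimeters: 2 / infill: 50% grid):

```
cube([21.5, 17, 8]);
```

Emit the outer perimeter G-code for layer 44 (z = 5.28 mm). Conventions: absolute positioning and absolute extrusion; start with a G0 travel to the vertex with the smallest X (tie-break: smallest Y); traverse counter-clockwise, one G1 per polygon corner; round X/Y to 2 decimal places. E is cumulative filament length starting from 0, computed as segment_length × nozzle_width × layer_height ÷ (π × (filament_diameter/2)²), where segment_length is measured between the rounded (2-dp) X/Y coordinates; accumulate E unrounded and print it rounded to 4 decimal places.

At z = 5.28 mm: the cube is present — its section is the full 21.5×17 rectangle. The outline is a single polygon with 4 vertices. Extrusion per mm of travel: 0.8 × 0.12 / (π × 0.875²) = 0.039912. Accumulating E over each segment gives final E = 3.0732.

G0 X0.00 Y0.00 Z5.28
G1 X21.50 Y0.00 E0.8581
G1 X21.50 Y17.00 E1.5366
G1 X0.00 Y17.00 E2.3947
G1 X0.00 Y0.00 E3.0732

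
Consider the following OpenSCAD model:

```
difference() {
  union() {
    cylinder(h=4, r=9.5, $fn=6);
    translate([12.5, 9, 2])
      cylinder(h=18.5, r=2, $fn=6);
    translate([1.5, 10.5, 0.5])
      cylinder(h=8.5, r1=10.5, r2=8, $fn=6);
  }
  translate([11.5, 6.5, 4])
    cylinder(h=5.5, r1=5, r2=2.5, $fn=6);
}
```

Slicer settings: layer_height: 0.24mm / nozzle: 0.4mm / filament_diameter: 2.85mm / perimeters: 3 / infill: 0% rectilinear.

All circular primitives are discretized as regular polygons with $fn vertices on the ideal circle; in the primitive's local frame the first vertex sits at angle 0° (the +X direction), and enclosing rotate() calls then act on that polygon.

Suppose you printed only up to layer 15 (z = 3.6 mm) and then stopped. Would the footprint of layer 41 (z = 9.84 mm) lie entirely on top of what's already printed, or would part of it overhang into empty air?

entirely on top

Compare the two slices. At z = 3.6: the cylinder: section is a regular 6-gon, circumradius r=9.5 (area = (6/2)·9.500²·sin(360°/6) = 234.48 mm²); the r=2 cylinder at (12.5, 9) gives a regular 6-gon of circumradius 2 (constant along its height) (area = (6/2)·2.000²·sin(360°/6) = 10.39 mm²); the cone at (1.5, 10.5) contributes a regular 6-gon of circumradius 9.588 (interpolated between r1=10.5 and r2=8 at t=0.365) (area = (6/2)·9.588²·sin(360°/6) = 238.85 mm²); Combining (union): the regions partially overlap — summed areas 483.72 mm² minus the doubly-counted overlap 66.11 mm² gives 417.61 mm² — area = 417.61 mm²; the cone at (11.5, 6.5) is not intersected at this z (z outside [4, 9.5]); Taking the first minus the rest: none of the subtracted shapes is present at this height, so the result so far is unchanged — area = 417.61 mm². At z = 9.84: the cylinder is absent (z outside [0, 4]); the r=2 cylinder at (12.5, 9) gives a regular 6-gon of circumradius 2 (constant along its height) (area = (6/2)·2.000²·sin(360°/6) = 10.39 mm²); the cone at (1.5, 10.5) is absent (z outside [0.5, 9]); Taking the union: only the r=2 cylinder at (12.5, 9) is present, so the union is just that shape — area = 10.39 mm²; the cone at (11.5, 6.5) is not intersected at this z (z outside [4, 9.5]); Subtracting the remaining from the first: none of the subtracted shapes is present at this height, so that combined region is unchanged — area = 10.39 mm². Checking containment: the cross-section at z = 9.84 is a subset of the cross-section at z = 3.6.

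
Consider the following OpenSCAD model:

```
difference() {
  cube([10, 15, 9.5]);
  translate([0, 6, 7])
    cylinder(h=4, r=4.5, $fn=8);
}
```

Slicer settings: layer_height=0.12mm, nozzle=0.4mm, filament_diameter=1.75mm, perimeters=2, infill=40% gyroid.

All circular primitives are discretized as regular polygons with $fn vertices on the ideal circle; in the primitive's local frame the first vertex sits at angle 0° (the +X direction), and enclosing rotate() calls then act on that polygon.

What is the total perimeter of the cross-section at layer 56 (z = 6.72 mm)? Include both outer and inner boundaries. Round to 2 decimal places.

At z = 6.72 mm: the 10×15 cube contributes its full rectangle (perimeter 50.00 mm); the cylinder at (0, 6) is not intersected at this z (z outside [7, 11]); After the difference (first − rest): none of the subtracted shapes is present at this height, so the 10×15 cube is unchanged — boundary = 50.00 mm. Overall, the cross-section is a single solid region. Total boundary length (outer) = 50.00 mm.

50.00 mm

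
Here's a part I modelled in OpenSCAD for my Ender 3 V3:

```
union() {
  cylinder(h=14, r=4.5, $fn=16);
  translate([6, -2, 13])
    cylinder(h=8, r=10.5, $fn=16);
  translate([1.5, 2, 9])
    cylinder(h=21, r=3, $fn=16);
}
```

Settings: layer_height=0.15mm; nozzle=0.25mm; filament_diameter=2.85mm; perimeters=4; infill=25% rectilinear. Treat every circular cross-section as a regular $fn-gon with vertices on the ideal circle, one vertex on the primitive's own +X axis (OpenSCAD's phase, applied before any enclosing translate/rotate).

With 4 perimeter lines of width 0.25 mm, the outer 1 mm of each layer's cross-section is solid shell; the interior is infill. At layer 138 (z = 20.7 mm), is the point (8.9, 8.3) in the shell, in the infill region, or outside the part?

At z = 20.7 mm: the cylinder is absent (z outside [0, 14]); the r=10.5 cylinder at (6, -2) contributes a regular 16-gon of circumradius 10.5; the cylinder at (1.5, 2): section is a regular 16-gon, circumradius r=3; Taking the union: the r=3 cylinder at (1.5, 2) lies entirely inside the r=10.5 cylinder at (6, -2), so the union is just the r=10.5 cylinder at (6, -2) — 1 connected region. Overall, the cross-section is a single solid region. The nearest boundary edge runs (6.00, 8.50)→(10.02, 7.70); distance from the point to it = 0.37 mm. The point is not inside any of the regions above, so it lies outside the cross-section (0.37 mm from the nearest boundary).

outside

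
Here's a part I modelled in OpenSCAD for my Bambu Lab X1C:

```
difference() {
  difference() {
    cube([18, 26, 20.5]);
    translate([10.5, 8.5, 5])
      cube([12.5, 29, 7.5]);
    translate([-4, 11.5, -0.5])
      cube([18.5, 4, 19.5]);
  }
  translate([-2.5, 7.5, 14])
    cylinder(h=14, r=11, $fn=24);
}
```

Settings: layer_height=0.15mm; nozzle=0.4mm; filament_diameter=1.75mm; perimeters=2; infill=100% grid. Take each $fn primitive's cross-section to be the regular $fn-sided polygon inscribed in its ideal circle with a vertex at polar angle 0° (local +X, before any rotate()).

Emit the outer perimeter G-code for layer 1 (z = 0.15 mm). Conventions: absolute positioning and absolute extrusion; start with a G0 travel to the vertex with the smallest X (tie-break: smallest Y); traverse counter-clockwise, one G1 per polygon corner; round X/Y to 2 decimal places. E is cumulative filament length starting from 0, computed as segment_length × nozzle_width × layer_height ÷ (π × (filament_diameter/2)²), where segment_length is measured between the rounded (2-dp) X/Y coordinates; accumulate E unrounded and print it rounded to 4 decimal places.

At z = 0.15 mm: the cube is present — its section is the full 18×26 rectangle; the cube at (10.5, 8.5) is not intersected at this z (z outside [5, 12.5]); the 18.5×4 cube at (-4, 11.5) contributes its full rectangle; Taking the first minus the rest: starting from the 18×26 cube, the 18.5×4 cube at (-4, 11.5) partially overlaps it — only the 58.00 mm² overlap (of its 74.00 mm²) is removed, clipping the outline — 1 connected region; the cylinder at (-2.5, 7.5) is absent (z outside [14, 28]); Subtracting the remaining from the first: none of the subtracted shapes is present at this height, so the result so far is unchanged — 1 connected region. The outline is a single polygon with 8 vertices. Extrusion per mm of travel: 0.4 × 0.15 / (π × 0.875²) = 0.024945. Accumulating E over each segment gives final E = 2.9186.

G0 X0.00 Y0.00 Z0.15
G1 X18.00 Y0.00 E0.4490
G1 X18.00 Y26.00 E1.0976
G1 X0.00 Y26.00 E1.5466
G1 X0.00 Y15.50 E1.8085
G1 X14.50 Y15.50 E2.1702
G1 X14.50 Y11.50 E2.2700
G1 X0.00 Y11.50 E2.6317
G1 X0.00 Y0.00 E2.9186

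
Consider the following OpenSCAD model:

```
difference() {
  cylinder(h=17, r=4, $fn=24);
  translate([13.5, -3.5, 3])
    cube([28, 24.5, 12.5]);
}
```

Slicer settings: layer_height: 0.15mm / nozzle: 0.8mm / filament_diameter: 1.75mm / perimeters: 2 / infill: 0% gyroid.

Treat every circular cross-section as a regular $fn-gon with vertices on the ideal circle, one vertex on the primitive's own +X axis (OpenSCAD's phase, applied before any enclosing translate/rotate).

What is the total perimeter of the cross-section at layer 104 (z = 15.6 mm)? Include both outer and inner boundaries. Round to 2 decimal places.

At z = 15.6 mm: the r=4 cylinder gives a regular 24-gon of circumradius 4 (constant along its height) (perimeter = 2·24·4.000·sin(180°/24) = 25.06 mm); the cube at (13.5, -3.5) does not reach this height (z outside [3, 15.5]); Subtracting the remaining from the first: none of the subtracted shapes is present at this height, so the r=4 cylinder is unchanged — boundary = 25.06 mm. Overall, the cross-section is a single solid region. Total boundary length (outer) = 25.06 mm.

25.06 mm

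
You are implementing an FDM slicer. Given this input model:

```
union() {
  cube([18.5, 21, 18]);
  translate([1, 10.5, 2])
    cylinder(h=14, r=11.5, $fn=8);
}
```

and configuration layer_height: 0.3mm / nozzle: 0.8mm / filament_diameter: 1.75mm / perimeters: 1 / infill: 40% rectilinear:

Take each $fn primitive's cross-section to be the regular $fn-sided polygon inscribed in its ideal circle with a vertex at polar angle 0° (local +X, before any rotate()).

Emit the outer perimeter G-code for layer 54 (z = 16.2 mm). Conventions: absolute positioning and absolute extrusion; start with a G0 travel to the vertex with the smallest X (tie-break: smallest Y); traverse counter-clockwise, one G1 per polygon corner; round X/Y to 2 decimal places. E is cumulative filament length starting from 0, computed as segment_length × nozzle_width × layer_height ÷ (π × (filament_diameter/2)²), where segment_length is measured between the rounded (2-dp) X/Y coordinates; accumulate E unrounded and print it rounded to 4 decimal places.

At z = 16.2 mm: the 18.5×21 cube contributes its full rectangle; the cylinder at (1, 10.5) does not reach this height (z outside [2, 16]); Combining (union): only the 18.5×21 cube is present, so the union is just that shape — 1 connected region. The outline is a single polygon with 4 vertices. Extrusion per mm of travel: 0.8 × 0.3 / (π × 0.875²) = 0.099780. Accumulating E over each segment gives final E = 7.8827.

G0 X0.00 Y0.00 Z16.20
G1 X18.50 Y0.00 E1.8459
G1 X18.50 Y21.00 E3.9413
G1 X0.00 Y21.00 E5.7873
G1 X0.00 Y0.00 E7.8827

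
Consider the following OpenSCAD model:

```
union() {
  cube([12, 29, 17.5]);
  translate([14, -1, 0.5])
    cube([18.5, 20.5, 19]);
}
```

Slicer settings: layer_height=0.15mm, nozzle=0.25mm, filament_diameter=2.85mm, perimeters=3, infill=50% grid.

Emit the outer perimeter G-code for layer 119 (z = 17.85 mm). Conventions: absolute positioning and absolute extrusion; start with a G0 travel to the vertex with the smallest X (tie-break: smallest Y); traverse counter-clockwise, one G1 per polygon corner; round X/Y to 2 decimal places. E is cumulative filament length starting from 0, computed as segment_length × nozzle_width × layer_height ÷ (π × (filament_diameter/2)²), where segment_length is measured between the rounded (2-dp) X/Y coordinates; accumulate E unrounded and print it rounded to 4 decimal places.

At z = 17.85 mm: the cube is absent (z outside [0, 17.5]); the cube at (14, -1) is present — its section is the full 18.5×20.5 rectangle; Taking the union: only the 18.5×20.5 cube at (14, -1) is present, so the union is just that shape — 1 connected region. The outline is a single polygon with 4 vertices. Extrusion per mm of travel: 0.25 × 0.15 / (π × 1.425²) = 0.005878. Accumulating E over each segment gives final E = 0.4585.

G0 X14.00 Y-1.00 Z17.85
G1 X32.50 Y-1.00 E0.1087
G1 X32.50 Y19.50 E0.2293
G1 X14.00 Y19.50 E0.3380
G1 X14.00 Y-1.00 E0.4585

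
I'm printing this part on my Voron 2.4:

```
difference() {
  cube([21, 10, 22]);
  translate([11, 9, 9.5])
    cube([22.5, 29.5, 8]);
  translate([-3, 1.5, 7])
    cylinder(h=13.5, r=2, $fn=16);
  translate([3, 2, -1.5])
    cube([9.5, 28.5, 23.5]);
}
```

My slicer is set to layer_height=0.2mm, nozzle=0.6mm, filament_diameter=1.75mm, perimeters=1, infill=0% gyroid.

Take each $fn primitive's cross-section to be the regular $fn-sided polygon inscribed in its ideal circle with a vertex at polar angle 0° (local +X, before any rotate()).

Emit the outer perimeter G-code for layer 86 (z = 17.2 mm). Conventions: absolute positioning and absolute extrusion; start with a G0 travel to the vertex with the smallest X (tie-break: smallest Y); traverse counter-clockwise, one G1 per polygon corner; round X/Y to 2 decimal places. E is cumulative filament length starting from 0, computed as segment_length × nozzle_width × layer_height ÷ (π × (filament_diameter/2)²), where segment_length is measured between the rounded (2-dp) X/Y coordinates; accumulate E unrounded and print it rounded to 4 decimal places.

At z = 17.2 mm: the cube is present — its section is the full 21×10 rectangle; the cube at (11, 9) is present — its section is the full 22.5×29.5 rectangle; the r=2 cylinder at (-3, 1.5) contributes a regular 16-gon of circumradius 2; the cube at (3, 2) is present — its section is the full 9.5×28.5 rectangle; Subtracting the remaining from the first: starting from the 21×10 cube, the 22.5×29.5 cube at (11, 9) partially overlaps it — only the 10.00 mm² overlap (of its 663.75 mm²) is removed, clipping the outline; the r=2 cylinder at (-3, 1.5) misses the remaining region (no effect); the 9.5×28.5 cube at (3, 2) partially overlaps it — only the 74.50 mm² overlap (of its 270.75 mm²) is removed, clipping the outline — 1 connected region. The outline is a single polygon with 8 vertices. Extrusion per mm of travel: 0.6 × 0.2 / (π × 0.875²) = 0.049890. Accumulating E over each segment gives final E = 3.7917.

G0 X0.00 Y0.00 Z17.20
G1 X21.00 Y0.00 E1.0477
G1 X21.00 Y9.00 E1.4967
G1 X12.50 Y9.00 E1.9208
G1 X12.50 Y2.00 E2.2700
G1 X3.00 Y2.00 E2.7440
G1 X3.00 Y10.00 E3.1431
G1 X0.00 Y10.00 E3.2928
G1 X0.00 Y0.00 E3.7917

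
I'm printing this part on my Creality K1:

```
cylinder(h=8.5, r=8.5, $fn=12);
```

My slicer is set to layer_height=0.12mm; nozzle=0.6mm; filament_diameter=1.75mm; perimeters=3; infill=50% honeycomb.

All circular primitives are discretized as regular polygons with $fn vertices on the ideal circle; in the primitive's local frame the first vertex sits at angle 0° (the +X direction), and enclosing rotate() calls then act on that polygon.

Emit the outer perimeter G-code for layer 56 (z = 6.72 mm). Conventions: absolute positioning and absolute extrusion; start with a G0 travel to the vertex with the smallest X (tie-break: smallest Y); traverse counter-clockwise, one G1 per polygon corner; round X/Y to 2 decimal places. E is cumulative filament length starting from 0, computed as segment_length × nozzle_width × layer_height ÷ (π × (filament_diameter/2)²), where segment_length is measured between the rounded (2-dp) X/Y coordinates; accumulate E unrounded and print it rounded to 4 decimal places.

At z = 6.72 mm: the r=8.5 cylinder gives a regular 12-gon of circumradius 8.5 (constant along its height). The outline is a single polygon with 12 vertices. Extrusion per mm of travel: 0.6 × 0.12 / (π × 0.875²) = 0.029934. Accumulating E over each segment gives final E = 1.5804.

G0 X-8.50 Y0.00 Z6.72
G1 X-7.36 Y-4.25 E0.1317
G1 X-4.25 Y-7.36 E0.2634
G1 X0.00 Y-8.50 E0.3951
G1 X4.25 Y-7.36 E0.5268
G1 X7.36 Y-4.25 E0.6585
G1 X8.50 Y0.00 E0.7902
G1 X7.36 Y4.25 E0.9219
G1 X4.25 Y7.36 E1.0536
G1 X0.00 Y8.50 E1.1853
G1 X-4.25 Y7.36 E1.3170
G1 X-7.36 Y4.25 E1.4486
G1 X-8.50 Y0.00 E1.5804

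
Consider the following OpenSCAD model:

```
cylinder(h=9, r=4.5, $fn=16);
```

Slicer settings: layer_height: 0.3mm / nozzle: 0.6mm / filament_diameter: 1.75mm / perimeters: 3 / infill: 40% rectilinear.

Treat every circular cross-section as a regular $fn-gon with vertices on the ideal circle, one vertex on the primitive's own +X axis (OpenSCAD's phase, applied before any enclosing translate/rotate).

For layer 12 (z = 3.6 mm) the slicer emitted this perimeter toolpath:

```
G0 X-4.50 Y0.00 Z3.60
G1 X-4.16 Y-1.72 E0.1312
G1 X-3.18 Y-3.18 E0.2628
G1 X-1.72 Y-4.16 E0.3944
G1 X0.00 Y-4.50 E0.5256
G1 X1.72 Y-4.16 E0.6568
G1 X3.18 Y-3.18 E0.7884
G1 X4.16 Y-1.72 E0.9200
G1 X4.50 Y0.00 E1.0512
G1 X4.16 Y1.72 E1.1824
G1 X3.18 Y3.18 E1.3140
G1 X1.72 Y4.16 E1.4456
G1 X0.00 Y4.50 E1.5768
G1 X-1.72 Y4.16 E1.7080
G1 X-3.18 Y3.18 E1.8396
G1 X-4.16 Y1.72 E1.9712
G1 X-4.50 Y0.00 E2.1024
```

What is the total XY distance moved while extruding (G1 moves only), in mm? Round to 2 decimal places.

28.09 mm

Sum the Euclidean lengths of each G1 segment: total = 28.09 mm.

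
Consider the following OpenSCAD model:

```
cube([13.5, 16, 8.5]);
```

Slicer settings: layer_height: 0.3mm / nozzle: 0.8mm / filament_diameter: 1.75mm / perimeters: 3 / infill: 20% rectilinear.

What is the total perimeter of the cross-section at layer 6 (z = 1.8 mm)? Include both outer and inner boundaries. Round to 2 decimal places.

59.00 mm

At z = 1.8 mm: the cube (footprint 13.5×16) is included at this height (perimeter 59.00 mm). Overall, the cross-section is a single solid region. Total boundary length (outer) = 59.00 mm.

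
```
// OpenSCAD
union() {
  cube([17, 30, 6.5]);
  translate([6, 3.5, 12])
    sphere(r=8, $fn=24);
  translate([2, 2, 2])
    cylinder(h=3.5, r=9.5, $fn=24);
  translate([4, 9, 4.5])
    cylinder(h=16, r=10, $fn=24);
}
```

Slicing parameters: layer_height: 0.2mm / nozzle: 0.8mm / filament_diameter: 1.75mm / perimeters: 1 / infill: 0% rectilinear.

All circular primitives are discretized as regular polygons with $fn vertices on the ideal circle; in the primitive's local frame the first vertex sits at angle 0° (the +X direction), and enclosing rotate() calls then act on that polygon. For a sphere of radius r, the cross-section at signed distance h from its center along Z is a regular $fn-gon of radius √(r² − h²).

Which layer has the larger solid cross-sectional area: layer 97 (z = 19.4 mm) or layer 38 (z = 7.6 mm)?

Layer 97 (z = 19.4): the cube does not reach this height (z outside [0, 6.5]); the sphere at (6, 3.5): section is a regular 24-gon, circumradius = √(r²−h²) = √(8²−7.4²) = 3.040 (area = (24/2)·3.040²·sin(360°/24) = 28.70 mm²); the cylinder at (2, 2) does not reach this height (z outside [2, 5.5]); the r=10 cylinder at (4, 9) contributes a regular 24-gon of circumradius 10 (area = (24/2)·10.000²·sin(360°/24) = 310.58 mm²); Combining (union): the r=8 sphere at (6, 3.5) lies entirely inside the r=10 cylinder at (4, 9), so the union is just the r=10 cylinder at (4, 9) — area = 310.58 mm². So its area = 310.58 mm². Layer 38 (z = 7.6): the cube does not reach this height (z outside [0, 6.5]); the r=8 sphere at (6, 3.5) slices to a regular 24-gon of circumradius 6.681 (√(r²−h²) with h=4.4 from center) (area = (24/2)·6.681²·sin(360°/24) = 138.64 mm²); the cylinder at (2, 2) does not reach this height (z outside [2, 5.5]); the r=10 cylinder at (4, 9) contributes a regular 24-gon of circumradius 10 (area = (24/2)·10.000²·sin(360°/24) = 310.58 mm²); Combining (union): the regions partially overlap — summed areas 449.23 mm² minus the doubly-counted overlap 112.83 mm² gives 336.40 mm² — area = 336.40 mm². So its area = 336.40 mm². Layer 38 is larger (336.40 vs 310.58 mm²).

layer 38 (z = 7.6 mm)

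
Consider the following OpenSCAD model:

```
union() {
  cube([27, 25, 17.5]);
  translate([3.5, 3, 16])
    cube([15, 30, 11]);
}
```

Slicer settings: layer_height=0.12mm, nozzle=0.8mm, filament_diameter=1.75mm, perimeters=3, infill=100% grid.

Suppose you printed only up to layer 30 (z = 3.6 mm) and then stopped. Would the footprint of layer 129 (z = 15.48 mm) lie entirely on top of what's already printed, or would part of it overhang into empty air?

Compare the two slices. At z = 3.6: the cube (footprint 27×25) is included at this height (area 675.00 mm²); the cube at (3.5, 3) is not intersected at this z (z outside [16, 27]); Taking the union: only the 27×25 cube is present, so the union is just that shape — area = 675.00 mm². At z = 15.48: the cube is present — its section is the full 27×25 rectangle (area 675.00 mm²); the cube at (3.5, 3) is absent (z outside [16, 27]); Taking the union: only the 27×25 cube is present, so the union is just that shape — area = 675.00 mm². Checking containment: the cross-section at z = 15.48 is a subset of the cross-section at z = 3.6.

entirely on top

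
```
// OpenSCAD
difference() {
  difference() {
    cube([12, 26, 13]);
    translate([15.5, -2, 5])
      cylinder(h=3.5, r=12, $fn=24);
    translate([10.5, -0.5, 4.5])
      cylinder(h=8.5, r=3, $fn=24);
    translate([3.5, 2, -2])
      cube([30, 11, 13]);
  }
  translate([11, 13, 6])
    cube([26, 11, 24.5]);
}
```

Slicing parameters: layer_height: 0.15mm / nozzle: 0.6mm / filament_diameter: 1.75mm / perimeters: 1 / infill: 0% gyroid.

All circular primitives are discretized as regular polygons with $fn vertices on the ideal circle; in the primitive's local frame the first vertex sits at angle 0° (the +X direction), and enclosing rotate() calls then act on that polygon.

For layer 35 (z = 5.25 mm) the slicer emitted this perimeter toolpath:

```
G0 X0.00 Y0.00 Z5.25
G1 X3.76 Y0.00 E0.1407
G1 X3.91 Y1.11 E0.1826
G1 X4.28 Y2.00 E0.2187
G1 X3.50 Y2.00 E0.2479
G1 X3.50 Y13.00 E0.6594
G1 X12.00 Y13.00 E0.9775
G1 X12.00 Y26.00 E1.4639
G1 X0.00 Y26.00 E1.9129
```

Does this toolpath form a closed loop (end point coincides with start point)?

Start point (G0): (0.00, 0.00). End point (last G1): the path does not return to the start — open.

no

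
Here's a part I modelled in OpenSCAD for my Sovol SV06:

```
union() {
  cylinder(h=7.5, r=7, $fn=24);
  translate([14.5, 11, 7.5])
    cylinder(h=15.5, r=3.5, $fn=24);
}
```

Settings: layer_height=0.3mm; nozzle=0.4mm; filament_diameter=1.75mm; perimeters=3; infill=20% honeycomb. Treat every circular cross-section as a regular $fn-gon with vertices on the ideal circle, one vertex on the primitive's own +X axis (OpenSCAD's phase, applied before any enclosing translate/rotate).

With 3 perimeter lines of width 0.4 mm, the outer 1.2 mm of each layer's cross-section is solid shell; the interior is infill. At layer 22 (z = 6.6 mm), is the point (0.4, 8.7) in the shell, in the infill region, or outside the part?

At z = 6.6 mm: the r=7 cylinder gives a regular 24-gon of circumradius 7 (constant along its height); the cylinder at (14.5, 11) is absent (z outside [7.5, 23]); Combining (union): only the r=7 cylinder is present, so the union is just that shape — 1 connected region. Overall, the cross-section is a single solid region. The nearest boundary edge runs (1.81, 6.76)→(0.00, 7.00); distance from the point to it = 1.74 mm. The point is not inside any of the regions above, so it lies outside the cross-section (1.74 mm from the nearest boundary).

outside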